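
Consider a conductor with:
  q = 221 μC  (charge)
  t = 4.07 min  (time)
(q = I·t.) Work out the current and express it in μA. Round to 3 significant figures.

0.905 μA

Rearranging: I = q/t.
q = 221 μC = 2.210×10^-4 C; t = 4.07 min = 244.2 s.
I = 9.050×10^-7 A
9.050×10^-7 A × (1 μA / 1.000×10^-6 A) = 0.9050 μA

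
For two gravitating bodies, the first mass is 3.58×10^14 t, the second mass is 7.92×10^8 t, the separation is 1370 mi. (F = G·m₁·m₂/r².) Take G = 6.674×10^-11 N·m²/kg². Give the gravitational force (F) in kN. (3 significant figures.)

From Newton's law of gravitation: F = Gm₁m₂/r².
m₁ = 3.58×10^14 t = 3.580×10^17 kg; m₂ = 7.92×10^8 t = 7.920×10^11 kg; r = 1370 mi = 2.205×10^6 m; G = 6.674×10^-11 N·m²/kg².
F = 3.893×10^6 N
3.893×10^6 N × (1 kN / 1000 N) = 3893 kN

3890 kN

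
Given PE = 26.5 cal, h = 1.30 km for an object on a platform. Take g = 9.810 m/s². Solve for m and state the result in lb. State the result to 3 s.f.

0.0192 lb

Solving PE = m·g·h for m: m = PE/(g·h).
PE = 26.5 cal = 110.9 J; h = 1.30 km = 1300 m; g = 9.810 m/s².
m = 0.008694 kg
0.008694 kg × (1 lb / 0.4536 kg) = 0.01917 lb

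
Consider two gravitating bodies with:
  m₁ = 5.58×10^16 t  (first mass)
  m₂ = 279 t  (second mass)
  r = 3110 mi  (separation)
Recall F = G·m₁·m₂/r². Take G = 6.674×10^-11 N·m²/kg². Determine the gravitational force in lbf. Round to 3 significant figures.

9.32 lbf

From Newton's law of gravitation: F = Gm₁m₂/r².
m₁ = 5.58×10^16 t = 5.580×10^19 kg; m₂ = 279 t = 2.790×10^5 kg; r = 3110 mi = 5.005×10^6 m; G = 6.674×10^-11 N·m²/kg².
F = 41.48 N  (the unit combination reduces to kg·m/s² = N)
41.48 N × (1 lbf / 4.448 N) = 9.324 lbf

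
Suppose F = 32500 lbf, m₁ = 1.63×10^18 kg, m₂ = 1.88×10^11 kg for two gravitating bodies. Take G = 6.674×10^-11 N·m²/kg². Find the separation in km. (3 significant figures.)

11900 km

From Newton's law of gravitation: r = √(G·m₁m₂/F).
F = 32500 lbf = 1.446×10^5 N; m₁ = 1.63×10^18 kg; m₂ = 1.88×10^11 kg; G = 6.674×10^-11 N·m²/kg².
r = 1.189×10^7 m
1.189×10^7 m × (1 km / 1000 m) = 11894 km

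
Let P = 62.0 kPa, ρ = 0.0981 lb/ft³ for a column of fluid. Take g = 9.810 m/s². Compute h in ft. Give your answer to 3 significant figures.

Rearranging: h = P/(ρ·g).
P = 62.0 kPa = 62000 Pa; ρ = 0.0981 lb/ft³ = 1.571 kg/m³; g = 9.810 m/s².
h = 4022 m
4022 m × (1 ft / 0.3048 m) = 13195 ft

13200 ft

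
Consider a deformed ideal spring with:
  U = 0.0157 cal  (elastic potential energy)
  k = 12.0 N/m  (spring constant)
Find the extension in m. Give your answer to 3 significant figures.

Rearranging U = ½k·x² for x: x = √(2U/k).
U = 0.0157 cal = 0.06569 J; k = 12.0 N/m.
x = 0.1046 m

0.105 m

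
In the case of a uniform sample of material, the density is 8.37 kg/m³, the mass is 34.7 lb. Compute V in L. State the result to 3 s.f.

Rearranging ρ = m/V for V: V = m/ρ.
ρ = 8.37 kg/m³; m = 34.7 lb = 15.74 kg.
V = 1.880 m³
1.880 m³ × (1 L / 0.001000 m³) = 1880 L

1880 L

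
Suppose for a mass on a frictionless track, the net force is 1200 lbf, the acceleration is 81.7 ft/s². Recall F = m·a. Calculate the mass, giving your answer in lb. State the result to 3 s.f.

Rearranging F = m·a for m: m = F/a.
F = 1200 lbf = 5338 N; a = 81.7 ft/s² = 24.90 m/s².
m = 214.4 kg
214.4 kg × (1 lb / 0.4536 kg) = 472.6 lb

473 lb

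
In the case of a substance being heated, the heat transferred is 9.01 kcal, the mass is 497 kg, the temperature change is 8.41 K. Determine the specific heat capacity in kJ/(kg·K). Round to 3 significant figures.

Rearranging Q = m·c·ΔT for c: c = Q/(m·ΔT).
Q = 9.01 kcal = 37698 J; m = 497 kg; ΔT = 8.41 K.
c = 9.019 J/(kg·K)
9.019 J/(kg·K) × (1 kJ/(kg·K) / 1000 J/(kg·K)) = 0.009019 kJ/(kg·K)

0.00902 kJ/(kg·K)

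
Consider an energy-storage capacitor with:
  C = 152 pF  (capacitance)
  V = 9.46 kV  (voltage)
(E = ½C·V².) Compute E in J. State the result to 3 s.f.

0.00680 J

Directly: E = ½CV².
C = 152 pF = 1.520×10^-10 F; V = 9.46 kV = 9460 V.
E = 0.006801 J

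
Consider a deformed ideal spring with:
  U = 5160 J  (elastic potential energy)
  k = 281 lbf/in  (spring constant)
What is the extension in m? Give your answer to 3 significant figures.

0.458 m

Solving U = ½k·x² for x: x = √(2U/k).
U = 5160 J; k = 281 lbf/in = 49211 N/m.
x = 0.4579 m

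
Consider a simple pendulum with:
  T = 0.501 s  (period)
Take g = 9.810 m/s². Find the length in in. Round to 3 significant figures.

2.46 in

Rearranging: L = g·(T/2π)².
T = 0.501 s; g = 9.810 m/s².
L = 0.06237 m
0.06237 m × (1 in / 0.02540 m) = 2.456 in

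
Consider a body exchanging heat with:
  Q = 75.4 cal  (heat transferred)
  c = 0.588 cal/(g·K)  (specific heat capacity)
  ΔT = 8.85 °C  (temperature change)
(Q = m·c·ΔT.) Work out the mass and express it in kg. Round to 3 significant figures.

0.0145 kg

Rearranging Q = m·c·ΔT for m: m = Q/(c·ΔT).
Q = 75.4 cal = 315.5 J; c = 0.588 cal/(g·K) = 2460 J/(kg·K); ΔT = 8.85 °C = 8.850 K.
m = 0.01449 kg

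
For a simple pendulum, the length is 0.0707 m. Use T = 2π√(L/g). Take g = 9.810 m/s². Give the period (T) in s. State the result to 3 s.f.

Directly: T = 2π√(L/g).
L = 0.0707 m; g = 9.810 m/s².
T = 0.5334 s

0.533 s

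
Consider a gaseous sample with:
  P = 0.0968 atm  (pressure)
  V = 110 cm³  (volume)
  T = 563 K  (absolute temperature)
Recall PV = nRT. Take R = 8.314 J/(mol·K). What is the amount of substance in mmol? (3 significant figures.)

From the ideal-gas law: n = PV/(RT).
P = 0.0968 atm = 9808 Pa; V = 110 cm³ = 1.100×10^-4 m³; T = 563 K; R = 8.314 J/(mol·K).
n = 2.305×10^-4 mol
2.305×10^-4 mol × (1 mmol / 0.001000 mol) = 0.2305 mmol

0.230 mmol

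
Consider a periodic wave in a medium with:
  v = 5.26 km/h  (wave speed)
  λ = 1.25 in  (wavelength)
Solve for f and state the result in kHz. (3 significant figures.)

0.0460 kHz

Rearranging: f = v/λ.
v = 5.26 km/h = 1.461 m/s; λ = 1.25 in = 0.03175 m.
f = 46.02 Hz
46.02 Hz × (1 kHz / 1000 Hz) = 0.04602 kHz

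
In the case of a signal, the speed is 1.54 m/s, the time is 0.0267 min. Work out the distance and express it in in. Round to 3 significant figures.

Rearranging: d = v·t.
v = 1.54 m/s; t = 0.0267 min = 1.602 s.
d = 2.467 m
2.467 m × (1 in / 0.02540 m) = 97.13 in

97.1 in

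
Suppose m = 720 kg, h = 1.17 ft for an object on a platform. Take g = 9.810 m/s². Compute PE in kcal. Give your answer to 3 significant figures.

Directly: PE = mgh.
m = 720 kg; h = 1.17 ft = 0.3566 m; g = 9.810 m/s².
PE = 2519 J
2519 J × (1 kcal / 4184 J) = 0.6020 kcal

0.602 kcal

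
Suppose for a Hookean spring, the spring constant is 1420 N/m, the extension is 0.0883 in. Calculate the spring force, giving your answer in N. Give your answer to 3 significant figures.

Directly: F = kx.
k = 1420 N/m; x = 0.0883 in = 0.002243 m.
F = 3.185 N

3.18 N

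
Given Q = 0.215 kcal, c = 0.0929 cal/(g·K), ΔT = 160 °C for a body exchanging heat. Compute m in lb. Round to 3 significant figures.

0.0319 lb

Rearranging Q = m·c·ΔT for m: m = Q/(c·ΔT).
Q = 0.215 kcal = 899.6 J; c = 0.0929 cal/(g·K) = 388.7 J/(kg·K); ΔT = 160 °C = 160.0 K.
m = 0.01446 kg
0.01446 kg × (1 lb / 0.4536 kg) = 0.03189 lb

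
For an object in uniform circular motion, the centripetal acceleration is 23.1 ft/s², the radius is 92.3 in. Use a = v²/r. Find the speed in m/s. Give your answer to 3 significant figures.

4.06 m/s

Rearranging: v = √(a·r).
a = 23.1 ft/s² = 7.041 m/s²; r = 92.3 in = 2.344 m.
v = 4.063 m/s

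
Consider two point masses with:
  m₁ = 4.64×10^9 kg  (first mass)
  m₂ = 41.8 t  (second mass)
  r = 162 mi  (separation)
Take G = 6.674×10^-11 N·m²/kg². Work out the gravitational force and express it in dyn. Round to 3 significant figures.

F is given directly by: F = Gm₁m₂/r².
m₁ = 4.64×10^9 kg; m₂ = 41.8 t = 41800 kg; r = 162 mi = 2.607×10^5 m; G = 6.674×10^-11 N·m²/kg².
F = 1.904×10^-7 N
1.904×10^-7 N × (1 dyn / 1.000×10^-5 N) = 0.01904 dyn

0.0190 dyn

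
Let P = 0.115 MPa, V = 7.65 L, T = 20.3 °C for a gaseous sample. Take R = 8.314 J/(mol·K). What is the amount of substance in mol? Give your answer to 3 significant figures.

Solving PV = nRT for n: n = PV/(RT).
P = 0.115 MPa = 1.150×10^5 Pa; V = 7.65 L = 0.007650 m³; T = 20.3 °C = 293.4 K; R = 8.314 J/(mol·K).
n = 0.3606 mol

0.361 mol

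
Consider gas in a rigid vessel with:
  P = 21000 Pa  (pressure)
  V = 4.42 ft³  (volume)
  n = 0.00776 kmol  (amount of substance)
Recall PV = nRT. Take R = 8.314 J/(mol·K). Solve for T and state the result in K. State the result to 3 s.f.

40.7 K

From the ideal-gas law: T = PV/(nR).
P = 21000 Pa; V = 4.42 ft³ = 0.1252 m³; n = 0.00776 kmol = 7.760 mol; R = 8.314 J/(mol·K).
T = 40.74 K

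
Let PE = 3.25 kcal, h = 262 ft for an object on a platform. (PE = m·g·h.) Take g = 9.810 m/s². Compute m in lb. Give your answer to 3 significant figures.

38.3 lb

Solving PE = m·g·h for m: m = PE/(g·h).
PE = 3.25 kcal = 13598 J; h = 262 ft = 79.86 m; g = 9.810 m/s².
m = 17.36 kg
17.36 kg × (1 lb / 0.4536 kg) = 38.27 lb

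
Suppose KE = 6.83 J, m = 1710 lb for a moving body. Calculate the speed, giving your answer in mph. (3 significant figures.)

Solving KE = ½mv² for v: v = √(2·KE/m).
KE = 6.83 J; m = 1710 lb = 775.6 kg.
v = 0.1327 m/s
0.1327 m/s × (1 mph / 0.4470 m/s) = 0.2969 mph

0.297 mph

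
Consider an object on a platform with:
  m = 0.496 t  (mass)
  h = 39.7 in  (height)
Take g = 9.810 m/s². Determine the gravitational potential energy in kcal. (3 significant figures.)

1.17 kcal

Directly: PE = mgh.
m = 0.496 t = 496.0 kg; h = 39.7 in = 1.008 m; g = 9.810 m/s².
PE = 4907 J
4907 J × (1 kcal / 4184 J) = 1.173 kcal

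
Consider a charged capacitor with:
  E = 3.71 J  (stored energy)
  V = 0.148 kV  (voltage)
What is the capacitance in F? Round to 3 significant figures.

Rearranging: C = 2E/V².
E = 3.71 J; V = 0.148 kV = 148.0 V.
C = 3.388×10^-4 F

3.39×10^-4 F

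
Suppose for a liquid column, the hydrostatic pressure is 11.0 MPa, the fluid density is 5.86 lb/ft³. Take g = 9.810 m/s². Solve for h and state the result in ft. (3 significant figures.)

Rearranging: h = P/(ρ·g).
P = 11.0 MPa = 1.100×10^7 Pa; ρ = 5.86 lb/ft³ = 93.87 kg/m³; g = 9.810 m/s².
h = 11946 m
11946 m × (1 ft / 0.3048 m) = 39191 ft

39200 ft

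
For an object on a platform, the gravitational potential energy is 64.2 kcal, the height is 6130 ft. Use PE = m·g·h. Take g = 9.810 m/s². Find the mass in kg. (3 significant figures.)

14.7 kg

Solving PE = m·g·h for m: m = PE/(g·h).
PE = 64.2 kcal = 2.686×10^5 J; h = 6130 ft = 1868 m; g = 9.810 m/s².
m = 14.65 kg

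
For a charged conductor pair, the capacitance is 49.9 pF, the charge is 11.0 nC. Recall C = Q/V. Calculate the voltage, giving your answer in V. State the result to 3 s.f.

220 V

Rearranging: V = Q/C.
C = 49.9 pF = 4.990×10^-11 F; Q = 11.0 nC = 1.100×10^-8 C.
V = 220.4 V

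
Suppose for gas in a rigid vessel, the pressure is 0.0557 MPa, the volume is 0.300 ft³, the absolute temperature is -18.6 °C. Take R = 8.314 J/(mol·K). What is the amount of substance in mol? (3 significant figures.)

From the ideal-gas law: n = PV/(RT).
P = 0.0557 MPa = 55700 Pa; V = 0.300 ft³ = 0.008495 m³; T = -18.6 °C = 254.5 K; R = 8.314 J/(mol·K).
n = 0.2236 mol

0.224 mol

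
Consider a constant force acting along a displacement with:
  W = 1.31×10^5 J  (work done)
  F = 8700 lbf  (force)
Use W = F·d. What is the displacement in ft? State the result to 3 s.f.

11.1 ft

Rearranging: d = W/F.
W = 1.31×10^5 J; F = 8700 lbf = 38700 N.
d = 3.385 m
3.385 m × (1 ft / 0.3048 m) = 11.11 ft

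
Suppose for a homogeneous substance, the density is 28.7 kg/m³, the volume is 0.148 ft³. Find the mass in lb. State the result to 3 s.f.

0.265 lb

Rearranging: m = ρV.
ρ = 28.7 kg/m³; V = 0.148 ft³ = 0.004191 m³.
m = 0.1203 kg
0.1203 kg × (1 lb / 0.4536 kg) = 0.2652 lb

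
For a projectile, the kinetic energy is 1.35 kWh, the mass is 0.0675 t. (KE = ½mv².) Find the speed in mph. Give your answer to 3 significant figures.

Solving KE = ½mv² for v: v = √(2·KE/m).
KE = 1.35 kWh = 4.860×10^6 J; m = 0.0675 t = 67.50 kg.
v = 379.5 m/s
379.5 m/s × (1 mph / 0.4470 m/s) = 848.9 mph

849 mph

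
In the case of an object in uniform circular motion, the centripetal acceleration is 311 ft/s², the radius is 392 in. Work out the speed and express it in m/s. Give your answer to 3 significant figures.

Rearranging a = v²/r for v: v = √(a·r).
a = 311 ft/s² = 94.79 m/s²; r = 392 in = 9.957 m.
v = 30.72 m/s

30.7 m/s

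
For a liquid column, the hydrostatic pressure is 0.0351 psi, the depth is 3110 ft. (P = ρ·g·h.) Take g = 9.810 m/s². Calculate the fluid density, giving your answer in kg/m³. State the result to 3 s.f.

Rearranging P = ρ·g·h for ρ: ρ = P/(g·h).
P = 0.0351 psi = 242.0 Pa; h = 3110 ft = 947.9 m; g = 9.810 m/s².
ρ = 0.02602 kg/m³

0.0260 kg/m³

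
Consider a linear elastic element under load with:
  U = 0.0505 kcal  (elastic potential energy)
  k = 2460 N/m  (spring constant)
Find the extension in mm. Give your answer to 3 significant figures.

414 mm

Rearranging U = ½k·x² for x: x = √(2U/k).
U = 0.0505 kcal = 211.3 J; k = 2460 N/m.
x = 0.4145 m
0.4145 m × (1 mm / 0.001000 m) = 414.5 mm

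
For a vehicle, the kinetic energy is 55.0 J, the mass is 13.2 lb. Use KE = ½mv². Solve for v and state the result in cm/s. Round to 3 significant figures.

Rearranging: v = √(2·KE/m).
KE = 55.0 J; m = 13.2 lb = 5.987 kg.
v = 4.286 m/s
4.286 m/s × (1 cm/s / 0.01000 m/s) = 428.6 cm/s

429 cm/s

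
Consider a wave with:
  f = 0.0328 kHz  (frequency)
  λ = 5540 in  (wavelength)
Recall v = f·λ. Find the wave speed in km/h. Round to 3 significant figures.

v is given directly by: v = fλ.
f = 0.0328 kHz = 32.80 Hz; λ = 5540 in = 140.7 m.
v = 4615 m/s
4615 m/s × (1 km/h / 0.2778 m/s) = 16616 km/h

16600 km/h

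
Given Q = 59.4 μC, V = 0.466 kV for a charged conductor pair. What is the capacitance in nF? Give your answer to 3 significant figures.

127 nF

C is given directly by: C = Q/V.
Q = 59.4 μC = 5.940×10^-5 C; V = 0.466 kV = 466.0 V.
C = 1.275×10^-7 F
1.275×10^-7 F × (1 nF / 1.000×10^-9 F) = 127.5 nF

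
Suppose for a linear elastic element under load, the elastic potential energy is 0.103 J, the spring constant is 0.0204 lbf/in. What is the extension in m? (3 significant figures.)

Solving U = ½k·x² for x: x = √(2U/k).
U = 0.103 J; k = 0.0204 lbf/in = 3.573 N/m.
x = 0.2401 m

0.240 m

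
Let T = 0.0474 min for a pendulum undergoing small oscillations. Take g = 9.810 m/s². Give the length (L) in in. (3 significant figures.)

79.1 in

Rearranging T = 2π√(L/g) for L: L = g·(T/2π)².
T = 0.0474 min = 2.844 s; g = 9.810 m/s².
L = 2.010 m
2.010 m × (1 in / 0.02540 m) = 79.13 in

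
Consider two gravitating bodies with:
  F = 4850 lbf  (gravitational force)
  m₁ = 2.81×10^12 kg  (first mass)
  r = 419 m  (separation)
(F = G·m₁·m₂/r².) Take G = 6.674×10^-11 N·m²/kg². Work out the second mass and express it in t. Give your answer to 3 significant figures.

Rearranging F = G·m₁·m₂/r² for m₂: m₂ = F·r²/(G·m₁).
F = 4850 lbf = 21574 N; m₁ = 2.81×10^12 kg; r = 419 m; G = 6.674×10^-11 N·m²/kg².
m₂ = 2.020×10^7 kg
2.020×10^7 kg × (1 t / 1000 kg) = 20196 t

20200 t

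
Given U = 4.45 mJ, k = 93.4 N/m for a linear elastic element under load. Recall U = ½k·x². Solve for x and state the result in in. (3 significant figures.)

Rearranging: x = √(2U/k).
U = 4.45 mJ = 0.004450 J; k = 93.4 N/m.
x = 0.009762 m
0.009762 m × (1 in / 0.02540 m) = 0.3843 in

0.384 in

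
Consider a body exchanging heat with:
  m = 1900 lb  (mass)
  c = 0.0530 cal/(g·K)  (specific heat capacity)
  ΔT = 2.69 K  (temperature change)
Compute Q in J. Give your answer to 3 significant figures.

Directly: Q = mcΔT.
m = 1900 lb = 861.8 kg; c = 0.0530 cal/(g·K) = 221.8 J/(kg·K); ΔT = 2.69 K.
Q = 5.141×10^5 J

5.14×10^5 J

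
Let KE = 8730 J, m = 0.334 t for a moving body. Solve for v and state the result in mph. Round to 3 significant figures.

Rearranging: v = √(2·KE/m).
KE = 8730 J; m = 0.334 t = 334.0 kg.
v = 7.230 m/s
7.230 m/s × (1 mph / 0.4470 m/s) = 16.17 mph

16.2 mph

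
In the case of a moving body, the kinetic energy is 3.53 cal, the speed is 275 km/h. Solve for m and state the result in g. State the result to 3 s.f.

Rearranging KE = ½mv² for m: m = 2·KE/v².
KE = 3.53 cal = 14.77 J; v = 275 km/h = 76.39 m/s.
m = 0.005062 kg
0.005062 kg × (1 g / 0.001000 kg) = 5.062 g

5.06 g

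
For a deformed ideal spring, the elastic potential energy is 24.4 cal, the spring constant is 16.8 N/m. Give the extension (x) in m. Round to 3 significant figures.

3.49 m

Rearranging U = ½k·x² for x: x = √(2U/k).
U = 24.4 cal = 102.1 J; k = 16.8 N/m.
x = 3.486 m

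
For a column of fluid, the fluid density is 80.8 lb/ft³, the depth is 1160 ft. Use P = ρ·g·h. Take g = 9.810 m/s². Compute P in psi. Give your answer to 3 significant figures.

Directly: P = ρgh.
ρ = 80.8 lb/ft³ = 1294 kg/m³; h = 1160 ft = 353.6 m; g = 9.810 m/s².
P = 4.489×10^6 Pa  (the unit combination reduces to kg/(m·s²) = Pa)
4.489×10^6 Pa × (1 psi / 6895 Pa) = 651.1 psi

651 psi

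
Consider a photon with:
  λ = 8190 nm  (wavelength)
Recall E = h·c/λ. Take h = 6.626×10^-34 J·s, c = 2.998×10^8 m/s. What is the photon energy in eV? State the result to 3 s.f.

0.151 eV

E is given directly by: E = hc/λ.
λ = 8190 nm = 8.190×10^-6 m; h = 6.626×10^-34 J·s; c = 2.998×10^8 m/s.
E = 2.425×10^-20 J
2.425×10^-20 J × (1 eV / 1.602×10^-19 J) = 0.1514 eV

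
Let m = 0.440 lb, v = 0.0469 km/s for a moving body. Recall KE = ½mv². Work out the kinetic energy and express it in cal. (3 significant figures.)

KE is given directly by: KE = ½mv².
m = 0.440 lb = 0.1996 kg; v = 0.0469 km/s = 46.90 m/s.
KE = 219.5 J  (the unit combination reduces to kg·m²/s² = J)
219.5 J × (1 cal / 4.184 J) = 52.46 cal

52.5 cal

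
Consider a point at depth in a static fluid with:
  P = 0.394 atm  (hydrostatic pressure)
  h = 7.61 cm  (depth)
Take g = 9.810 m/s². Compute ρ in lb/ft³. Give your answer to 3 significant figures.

Solving P = ρ·g·h for ρ: ρ = P/(g·h).
P = 0.394 atm = 39922 Pa; h = 7.61 cm = 0.07610 m; g = 9.810 m/s².
ρ = 53476 kg/m³
53476 kg/m³ × (1 lb/ft³ / 16.02 kg/m³) = 3338 lb/ft³

3340 lb/ft³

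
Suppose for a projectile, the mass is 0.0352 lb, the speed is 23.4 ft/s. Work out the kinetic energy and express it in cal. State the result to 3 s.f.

0.0971 cal

KE is given directly by: KE = ½mv².
m = 0.0352 lb = 0.01597 kg; v = 23.4 ft/s = 7.132 m/s.
KE = 0.4061 J
0.4061 J × (1 cal / 4.184 J) = 0.09706 cal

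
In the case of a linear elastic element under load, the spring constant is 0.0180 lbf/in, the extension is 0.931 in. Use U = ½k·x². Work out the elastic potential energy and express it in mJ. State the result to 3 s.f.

0.881 mJ

U is given directly by: U = ½kx².
k = 0.0180 lbf/in = 3.152 N/m; x = 0.931 in = 0.02365 m.
U = 8.814×10^-4 J
8.814×10^-4 J × (1 mJ / 0.001000 J) = 0.8814 mJ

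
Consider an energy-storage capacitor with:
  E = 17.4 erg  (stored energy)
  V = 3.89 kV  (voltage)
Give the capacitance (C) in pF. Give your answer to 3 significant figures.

Rearranging E = ½C·V² for C: C = 2E/V².
E = 17.4 erg = 1.740×10^-6 J; V = 3.89 kV = 3890 V.
C = 2.300×10^-13 F
2.300×10^-13 F × (1 pF / 1.000×10^-12 F) = 0.2300 pF

0.230 pF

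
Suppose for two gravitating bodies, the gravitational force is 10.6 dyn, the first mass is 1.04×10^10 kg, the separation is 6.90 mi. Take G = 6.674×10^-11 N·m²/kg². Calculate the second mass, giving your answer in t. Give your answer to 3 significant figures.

18.8 t

From Newton's law of gravitation: m₂ = F·r²/(G·m₁).
F = 10.6 dyn = 1.060×10^-4 N; m₁ = 1.04×10^10 kg; r = 6.90 mi = 11104 m; G = 6.674×10^-11 N·m²/kg².
m₂ = 18831 kg
18831 kg × (1 t / 1000 kg) = 18.83 t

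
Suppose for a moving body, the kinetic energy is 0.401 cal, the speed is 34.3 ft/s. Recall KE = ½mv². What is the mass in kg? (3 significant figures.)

0.0307 kg

Rearranging: m = 2·KE/v².
KE = 0.401 cal = 1.678 J; v = 34.3 ft/s = 10.45 m/s.
m = 0.03070 kg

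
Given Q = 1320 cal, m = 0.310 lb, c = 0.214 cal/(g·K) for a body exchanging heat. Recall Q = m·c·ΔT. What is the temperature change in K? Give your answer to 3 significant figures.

43.9 K

Solving Q = m·c·ΔT for ΔT: ΔT = Q/(m·c).
Q = 1320 cal = 5523 J; m = 0.310 lb = 0.1406 kg; c = 0.214 cal/(g·K) = 895.4 J/(kg·K).
ΔT = 43.87 K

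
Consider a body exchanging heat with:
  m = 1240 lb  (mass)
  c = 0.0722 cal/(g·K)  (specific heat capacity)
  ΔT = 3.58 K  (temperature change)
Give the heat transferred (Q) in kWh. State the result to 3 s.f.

0.169 kWh

Directly: Q = mcΔT.
m = 1240 lb = 562.5 kg; c = 0.0722 cal/(g·K) = 302.1 J/(kg·K); ΔT = 3.58 K.
Q = 6.083×10^5 J
6.083×10^5 J × (1 kWh / 3.600×10^6 J) = 0.1690 kWh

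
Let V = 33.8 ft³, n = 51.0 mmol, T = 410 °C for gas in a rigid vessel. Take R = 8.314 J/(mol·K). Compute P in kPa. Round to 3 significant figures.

From the ideal-gas law: P = nRT/V.
V = 33.8 ft³ = 0.9571 m³; n = 51.0 mmol = 0.05100 mol; T = 410 °C = 683.1 K; R = 8.314 J/(mol·K).
P = 302.6 Pa  (the unit combination reduces to kg/(m·s²) = Pa)
302.6 Pa × (1 kPa / 1000 Pa) = 0.3026 kPa

0.303 kPa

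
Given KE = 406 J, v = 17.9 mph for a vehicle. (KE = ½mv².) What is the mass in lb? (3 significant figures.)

Rearranging: m = 2·KE/v².
KE = 406 J; v = 17.9 mph = 8.002 m/s.
m = 12.68 kg
12.68 kg × (1 lb / 0.4536 kg) = 27.96 lb

28.0 lb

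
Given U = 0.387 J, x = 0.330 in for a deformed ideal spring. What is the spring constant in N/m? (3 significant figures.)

11000 N/m

Solving U = ½k·x² for k: k = 2U/x².
U = 0.387 J; x = 0.330 in = 0.008382 m.
k = 11017 N/m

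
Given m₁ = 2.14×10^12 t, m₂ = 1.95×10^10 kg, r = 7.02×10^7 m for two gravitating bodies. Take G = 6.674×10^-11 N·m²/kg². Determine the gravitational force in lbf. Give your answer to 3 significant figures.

0.127 lbf

From Newton's law of gravitation: F = Gm₁m₂/r².
m₁ = 2.14×10^12 t = 2.140×10^15 kg; m₂ = 1.95×10^10 kg; r = 7.02×10^7 m; G = 6.674×10^-11 N·m²/kg².
F = 0.5651 N
0.5651 N × (1 lbf / 4.448 N) = 0.1270 lbf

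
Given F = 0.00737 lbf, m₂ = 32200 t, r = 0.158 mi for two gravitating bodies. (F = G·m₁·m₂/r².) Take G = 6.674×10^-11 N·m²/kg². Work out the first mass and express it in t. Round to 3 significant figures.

From Newton's law of gravitation: m₁ = F·r²/(G·m₂).
F = 0.00737 lbf = 0.03278 N; m₂ = 32200 t = 3.220×10^7 kg; r = 0.158 mi = 254.3 m; G = 6.674×10^-11 N·m²/kg².
m₁ = 9.863×10^5 kg
9.863×10^5 kg × (1 t / 1000 kg) = 986.3 t

986 t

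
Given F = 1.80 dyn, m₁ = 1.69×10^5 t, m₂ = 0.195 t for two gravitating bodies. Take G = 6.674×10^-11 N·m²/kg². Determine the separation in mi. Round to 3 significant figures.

Solving F = G·m₁·m₂/r² for r: r = √(G·m₁m₂/F).
F = 1.80 dyn = 1.800×10^-5 N; m₁ = 1.69×10^5 t = 1.690×10^8 kg; m₂ = 0.195 t = 195.0 kg; G = 6.674×10^-11 N·m²/kg².
r = 349.6 m
349.6 m × (1 mi / 1609 m) = 0.2172 mi

0.217 mi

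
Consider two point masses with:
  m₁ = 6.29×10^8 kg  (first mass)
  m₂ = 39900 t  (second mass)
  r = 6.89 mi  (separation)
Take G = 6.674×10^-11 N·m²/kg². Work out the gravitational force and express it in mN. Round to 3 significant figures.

From Newton's law of gravitation: F = Gm₁m₂/r².
m₁ = 6.29×10^8 kg; m₂ = 39900 t = 3.990×10^7 kg; r = 6.89 mi = 11088 m; G = 6.674×10^-11 N·m²/kg².
F = 0.01362 N
0.01362 N × (1 mN / 0.001000 N) = 13.62 mN

13.6 mN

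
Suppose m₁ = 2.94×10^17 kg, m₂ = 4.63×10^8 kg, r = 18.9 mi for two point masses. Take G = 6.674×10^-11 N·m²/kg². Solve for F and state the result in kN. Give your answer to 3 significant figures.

F is given directly by: F = Gm₁m₂/r².
m₁ = 2.94×10^17 kg; m₂ = 4.63×10^8 kg; r = 18.9 mi = 30417 m; G = 6.674×10^-11 N·m²/kg².
F = 9.820×10^6 N
9.820×10^6 N × (1 kN / 1000 N) = 9820 kN

9820 kN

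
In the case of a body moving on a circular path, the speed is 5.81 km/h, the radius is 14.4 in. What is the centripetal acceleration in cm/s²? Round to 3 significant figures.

712 cm/s²

a is given directly by: a = v²/r.
v = 5.81 km/h = 1.614 m/s; r = 14.4 in = 0.3658 m.
a = 7.121 m/s²
7.121 m/s² × (1 cm/s² / 0.01000 m/s²) = 712.1 cm/s²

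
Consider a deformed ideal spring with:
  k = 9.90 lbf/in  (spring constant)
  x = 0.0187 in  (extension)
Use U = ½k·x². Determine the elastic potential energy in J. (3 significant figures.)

U is given directly by: U = ½kx².
k = 9.90 lbf/in = 1734 N/m; x = 0.0187 in = 4.750×10^-4 m.
U = 1.956×10^-4 J

1.96×10^-4 J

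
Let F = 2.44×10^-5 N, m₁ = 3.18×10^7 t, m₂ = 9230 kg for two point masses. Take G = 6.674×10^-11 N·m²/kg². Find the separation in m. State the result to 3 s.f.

28300 m

Solving F = G·m₁·m₂/r² for r: r = √(G·m₁m₂/F).
F = 2.44×10^-5 N; m₁ = 3.18×10^7 t = 3.180×10^10 kg; m₂ = 9230 kg; G = 6.674×10^-11 N·m²/kg².
r = 28334 m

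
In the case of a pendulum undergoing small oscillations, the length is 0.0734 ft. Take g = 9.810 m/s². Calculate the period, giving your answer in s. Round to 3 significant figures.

0.300 s

Directly: T = 2π√(L/g).
L = 0.0734 ft = 0.02237 m; g = 9.810 m/s².
T = 0.3001 s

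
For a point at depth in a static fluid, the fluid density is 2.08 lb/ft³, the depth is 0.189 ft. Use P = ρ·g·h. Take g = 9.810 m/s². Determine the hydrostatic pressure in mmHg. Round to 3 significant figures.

0.141 mmHg

Directly: P = ρgh.
ρ = 2.08 lb/ft³ = 33.32 kg/m³; h = 0.189 ft = 0.05761 m; g = 9.810 m/s².
P = 18.83 Pa  (the unit combination reduces to kg/(m·s²) = Pa)
18.83 Pa × (1 mmHg / 133.3 Pa) = 0.1412 mmHg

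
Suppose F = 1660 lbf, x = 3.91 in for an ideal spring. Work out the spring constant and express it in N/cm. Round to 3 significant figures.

Rearranging F = k·x for k: k = F/x.
F = 1660 lbf = 7384 N; x = 3.91 in = 0.09931 m.
k = 74351 N/m
74351 N/m × (1 N/cm / 100.0 N/m) = 743.5 N/cm

744 N/cm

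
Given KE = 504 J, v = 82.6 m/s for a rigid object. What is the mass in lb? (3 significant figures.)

0.326 lb

Solving KE = ½mv² for m: m = 2·KE/v².
KE = 504 J; v = 82.6 m/s.
m = 0.1477 kg
0.1477 kg × (1 lb / 0.4536 kg) = 0.3257 lb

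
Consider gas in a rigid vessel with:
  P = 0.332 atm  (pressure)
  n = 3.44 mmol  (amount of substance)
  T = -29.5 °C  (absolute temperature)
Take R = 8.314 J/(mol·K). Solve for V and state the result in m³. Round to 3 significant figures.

2.07×10^-4 m³

From the ideal-gas law: V = nRT/P.
P = 0.332 atm = 33640 Pa; n = 3.44 mmol = 0.003440 mol; T = -29.5 °C = 243.6 K; R = 8.314 J/(mol·K).
V = 2.071×10^-4 m³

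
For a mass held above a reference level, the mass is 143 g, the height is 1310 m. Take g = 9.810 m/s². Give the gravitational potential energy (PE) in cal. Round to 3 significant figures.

439 cal

PE is given directly by: PE = mgh.
m = 143 g = 0.1430 kg; h = 1310 m; g = 9.810 m/s².
PE = 1838 J  (the unit combination reduces to kg·m²/s² = J)
1838 J × (1 cal / 4.184 J) = 439.2 cal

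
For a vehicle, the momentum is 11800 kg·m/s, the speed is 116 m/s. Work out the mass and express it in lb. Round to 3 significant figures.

224 lb

Rearranging p = m·v for m: m = p/v.
p = 11800 kg·m/s; v = 116 m/s.
m = 101.7 kg
101.7 kg × (1 lb / 0.4536 kg) = 224.3 lb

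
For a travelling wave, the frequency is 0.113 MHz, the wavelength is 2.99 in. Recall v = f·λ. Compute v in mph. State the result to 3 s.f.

Directly: v = fλ.
f = 0.113 MHz = 1.130×10^5 Hz; λ = 2.99 in = 0.07595 m.
v = 8582 m/s
8582 m/s × (1 mph / 0.4470 m/s) = 19197 mph

19200 mph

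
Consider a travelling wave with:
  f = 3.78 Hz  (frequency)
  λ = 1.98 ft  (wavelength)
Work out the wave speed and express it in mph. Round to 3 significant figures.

5.10 mph

v is given directly by: v = fλ.
f = 3.78 Hz; λ = 1.98 ft = 0.6035 m.
v = 2.281 m/s
2.281 m/s × (1 mph / 0.4470 m/s) = 5.103 mph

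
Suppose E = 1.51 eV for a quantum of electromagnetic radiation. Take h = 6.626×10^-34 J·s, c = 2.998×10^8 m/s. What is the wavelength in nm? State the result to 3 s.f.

821 nm

Rearranging: λ = hc/E.
E = 1.51 eV = 2.419×10^-19 J; h = 6.626×10^-34 J·s; c = 2.998×10^8 m/s.
λ = 8.211×10^-7 m
8.211×10^-7 m × (1 nm / 1.000×10^-9 m) = 821.1 nm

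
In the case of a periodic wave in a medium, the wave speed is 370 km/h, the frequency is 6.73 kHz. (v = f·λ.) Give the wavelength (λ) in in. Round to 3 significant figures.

Rearranging v = f·λ for λ: λ = v/f.
v = 370 km/h = 102.8 m/s; f = 6.73 kHz = 6730 Hz.
λ = 0.01527 m
0.01527 m × (1 in / 0.02540 m) = 0.6012 in

0.601 in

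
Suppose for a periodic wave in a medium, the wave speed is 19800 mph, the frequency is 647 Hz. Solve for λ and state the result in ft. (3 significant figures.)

Rearranging v = f·λ for λ: λ = v/f.
v = 19800 mph = 8851 m/s; f = 647 Hz.
λ = 13.68 m
13.68 m × (1 ft / 0.3048 m) = 44.88 ft

44.9 ft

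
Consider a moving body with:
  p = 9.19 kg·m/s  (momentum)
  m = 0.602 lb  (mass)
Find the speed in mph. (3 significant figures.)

75.3 mph

Rearranging: v = p/m.
p = 9.19 kg·m/s; m = 0.602 lb = 0.2731 kg.
v = 33.66 m/s
33.66 m/s × (1 mph / 0.4470 m/s) = 75.28 mph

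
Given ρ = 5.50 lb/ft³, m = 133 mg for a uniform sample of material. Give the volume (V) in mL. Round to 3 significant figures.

1.51 mL

Solving ρ = m/V for V: V = m/ρ.
ρ = 5.50 lb/ft³ = 88.10 kg/m³; m = 133 mg = 1.330×10^-4 kg.
V = 1.510×10^-6 m³
1.510×10^-6 m³ × (1 mL / 1.000×10^-6 m³) = 1.510 mL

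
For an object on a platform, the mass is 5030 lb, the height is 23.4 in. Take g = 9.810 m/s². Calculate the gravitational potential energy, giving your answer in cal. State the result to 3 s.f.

3180 cal

Directly: PE = mgh.
m = 5030 lb = 2282 kg; h = 23.4 in = 0.5944 m; g = 9.810 m/s².
PE = 13303 J
13303 J × (1 cal / 4.184 J) = 3180 cal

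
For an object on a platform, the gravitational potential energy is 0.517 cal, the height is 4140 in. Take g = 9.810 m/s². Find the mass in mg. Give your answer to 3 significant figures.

2100 mg

Rearranging: m = PE/(g·h).
PE = 0.517 cal = 2.163 J; h = 4140 in = 105.2 m; g = 9.810 m/s².
m = 0.002097 kg
0.002097 kg × (1 mg / 1.000×10^-6 kg) = 2097 mg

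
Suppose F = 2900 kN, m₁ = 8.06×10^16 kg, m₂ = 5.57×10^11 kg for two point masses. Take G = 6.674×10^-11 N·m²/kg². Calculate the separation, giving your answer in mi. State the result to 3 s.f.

632 mi

From Newton's law of gravitation: r = √(G·m₁m₂/F).
F = 2900 kN = 2.900×10^6 N; m₁ = 8.06×10^16 kg; m₂ = 5.57×10^11 kg; G = 6.674×10^-11 N·m²/kg².
r = 1.016×10^6 m
1.016×10^6 m × (1 mi / 1609 m) = 631.6 mi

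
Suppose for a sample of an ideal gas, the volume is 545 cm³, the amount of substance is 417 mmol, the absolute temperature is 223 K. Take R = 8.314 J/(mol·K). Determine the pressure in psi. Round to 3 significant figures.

206 psi

From the ideal-gas law: P = nRT/V.
V = 545 cm³ = 5.450×10^-4 m³; n = 417 mmol = 0.4170 mol; T = 223 K; R = 8.314 J/(mol·K).
P = 1.419×10^6 Pa  (the unit combination reduces to kg/(m·s²) = Pa)
1.419×10^6 Pa × (1 psi / 6895 Pa) = 205.7 psi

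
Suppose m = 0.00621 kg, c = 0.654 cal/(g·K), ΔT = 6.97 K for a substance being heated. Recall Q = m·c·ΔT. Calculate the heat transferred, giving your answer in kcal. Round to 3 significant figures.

Q is given directly by: Q = mcΔT.
m = 0.00621 kg; c = 0.654 cal/(g·K) = 2736 J/(kg·K); ΔT = 6.97 K.
Q = 118.4 J  (the unit combination reduces to kg·m²/s² = J)
118.4 J × (1 kcal / 4184 J) = 0.02831 kcal

0.0283 kcal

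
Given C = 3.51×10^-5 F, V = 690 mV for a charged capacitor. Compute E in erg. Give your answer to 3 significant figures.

E is given directly by: E = ½CV².
C = 3.51×10^-5 F; V = 690 mV = 0.6900 V.
E = 8.356×10^-6 J
8.356×10^-6 J × (1 erg / 1.000×10^-7 J) = 83.56 erg

83.6 erg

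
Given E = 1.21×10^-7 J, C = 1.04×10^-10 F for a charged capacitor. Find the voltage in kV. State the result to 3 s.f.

Rearranging: V = √(2E/C).
E = 1.21×10^-7 J; C = 1.04×10^-10 F.
V = 48.24 V
48.24 V × (1 kV / 1000 V) = 0.04824 kV

0.0482 kV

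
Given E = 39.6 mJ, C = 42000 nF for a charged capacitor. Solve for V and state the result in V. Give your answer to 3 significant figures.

Solving E = ½C·V² for V: V = √(2E/C).
E = 39.6 mJ = 0.03960 J; C = 42000 nF = 4.200×10^-5 F.
V = 43.42 V  (the unit combination reduces to kg·m²/(A·s³) = V)

43.4 V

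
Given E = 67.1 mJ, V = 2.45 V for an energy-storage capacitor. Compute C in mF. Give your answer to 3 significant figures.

22.4 mF

Rearranging E = ½C·V² for C: C = 2E/V².
E = 67.1 mJ = 0.06710 J; V = 2.45 V.
C = 0.02236 F
0.02236 F × (1 mF / 0.001000 F) = 22.36 mF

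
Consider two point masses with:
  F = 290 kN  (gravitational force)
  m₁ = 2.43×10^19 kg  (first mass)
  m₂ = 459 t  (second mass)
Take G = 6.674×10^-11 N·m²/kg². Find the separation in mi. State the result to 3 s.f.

Rearranging: r = √(G·m₁m₂/F).
F = 290 kN = 2.900×10^5 N; m₁ = 2.43×10^19 kg; m₂ = 459 t = 4.590×10^5 kg; G = 6.674×10^-11 N·m²/kg².
r = 50664 m
50664 m × (1 mi / 1609 m) = 31.48 mi

31.5 mi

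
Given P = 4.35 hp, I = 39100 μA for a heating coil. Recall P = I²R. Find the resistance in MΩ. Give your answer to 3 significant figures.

2.12 MΩ

Solving P = I²R for R: R = P/I².
P = 4.35 hp = 3244 W; I = 39100 μA = 0.03910 A.
R = 2.122×10^6 Ω
2.122×10^6 Ω × (1 MΩ / 1.000×10^6 Ω) = 2.122 MΩ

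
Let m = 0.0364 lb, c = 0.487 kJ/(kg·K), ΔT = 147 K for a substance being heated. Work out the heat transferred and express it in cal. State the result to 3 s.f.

283 cal

Q is given directly by: Q = mcΔT.
m = 0.0364 lb = 0.01651 kg; c = 0.487 kJ/(kg·K) = 487.0 J/(kg·K); ΔT = 147 K.
Q = 1182 J  (the unit combination reduces to kg·m²/s² = J)
1182 J × (1 cal / 4.184 J) = 282.5 cal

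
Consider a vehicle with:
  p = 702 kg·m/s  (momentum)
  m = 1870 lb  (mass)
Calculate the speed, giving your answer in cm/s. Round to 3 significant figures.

Rearranging: v = p/m.
p = 702 kg·m/s; m = 1870 lb = 848.2 kg.
v = 0.8276 m/s
0.8276 m/s × (1 cm/s / 0.01000 m/s) = 82.76 cm/s

82.8 cm/s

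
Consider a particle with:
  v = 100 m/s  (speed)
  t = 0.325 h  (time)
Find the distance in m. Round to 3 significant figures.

Solving v = d/t for d: d = v·t.
v = 100 m/s; t = 0.325 h = 1170 s.
d = 1.170×10^5 m

1.17×10^5 m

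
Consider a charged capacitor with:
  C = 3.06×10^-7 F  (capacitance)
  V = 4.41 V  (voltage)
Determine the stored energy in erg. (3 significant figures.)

E is given directly by: E = ½CV².
C = 3.06×10^-7 F; V = 4.41 V.
E = 2.976×10^-6 J
2.976×10^-6 J × (1 erg / 1.000×10^-7 J) = 29.76 erg

29.8 erg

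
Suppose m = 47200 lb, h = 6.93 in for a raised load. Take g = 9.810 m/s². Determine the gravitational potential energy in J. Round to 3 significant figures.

37000 J

PE is given directly by: PE = mgh.
m = 47200 lb = 21410 kg; h = 6.93 in = 0.1760 m; g = 9.810 m/s².
PE = 36970 J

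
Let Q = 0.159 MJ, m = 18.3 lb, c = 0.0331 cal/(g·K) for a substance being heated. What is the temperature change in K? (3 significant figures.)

138 K

Solving Q = m·c·ΔT for ΔT: ΔT = Q/(m·c).
Q = 0.159 MJ = 1.590×10^5 J; m = 18.3 lb = 8.301 kg; c = 0.0331 cal/(g·K) = 138.5 J/(kg·K).
ΔT = 138.3 K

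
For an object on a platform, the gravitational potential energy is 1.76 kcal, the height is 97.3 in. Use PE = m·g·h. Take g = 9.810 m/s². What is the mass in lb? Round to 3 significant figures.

670 lb

Rearranging PE = m·g·h for m: m = PE/(g·h).
PE = 1.76 kcal = 7364 J; h = 97.3 in = 2.471 m; g = 9.810 m/s².
m = 303.7 kg
303.7 kg × (1 lb / 0.4536 kg) = 669.6 lb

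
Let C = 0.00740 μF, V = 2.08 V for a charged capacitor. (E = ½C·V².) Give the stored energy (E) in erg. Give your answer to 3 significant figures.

0.160 erg

Directly: E = ½CV².
C = 0.00740 μF = 7.400×10^-9 F; V = 2.08 V.
E = 1.601×10^-8 J
1.601×10^-8 J × (1 erg / 1.000×10^-7 J) = 0.1601 erg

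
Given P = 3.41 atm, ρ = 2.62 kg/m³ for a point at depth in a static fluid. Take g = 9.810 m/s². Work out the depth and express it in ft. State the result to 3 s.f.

44100 ft

Rearranging: h = P/(ρ·g).
P = 3.41 atm = 3.455×10^5 Pa; ρ = 2.62 kg/m³; g = 9.810 m/s².
h = 13443 m
13443 m × (1 ft / 0.3048 m) = 44105 ft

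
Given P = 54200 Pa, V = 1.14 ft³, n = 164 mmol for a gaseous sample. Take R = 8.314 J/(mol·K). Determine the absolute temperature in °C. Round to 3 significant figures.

1010 °C

From the ideal-gas law: T = PV/(nR).
P = 54200 Pa; V = 1.14 ft³ = 0.03228 m³; n = 164 mmol = 0.1640 mol; R = 8.314 J/(mol·K).
T = 1283 K
1283 K − 273.15 = 1010 °C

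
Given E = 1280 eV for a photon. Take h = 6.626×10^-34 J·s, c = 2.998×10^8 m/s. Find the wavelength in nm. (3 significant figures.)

0.969 nm

Solving E = h·c/λ for λ: λ = hc/E.
E = 1280 eV = 2.051×10^-16 J; h = 6.626×10^-34 J·s; c = 2.998×10^8 m/s.
λ = 9.686×10^-10 m
9.686×10^-10 m × (1 nm / 1.000×10^-9 m) = 0.9686 nm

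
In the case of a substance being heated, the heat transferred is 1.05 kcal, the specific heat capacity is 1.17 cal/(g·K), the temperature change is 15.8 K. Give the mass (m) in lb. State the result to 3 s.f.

0.125 lb

Rearranging Q = m·c·ΔT for m: m = Q/(c·ΔT).
Q = 1.05 kcal = 4393 J; c = 1.17 cal/(g·K) = 4895 J/(kg·K); ΔT = 15.8 K.
m = 0.05680 kg
0.05680 kg × (1 lb / 0.4536 kg) = 0.1252 lb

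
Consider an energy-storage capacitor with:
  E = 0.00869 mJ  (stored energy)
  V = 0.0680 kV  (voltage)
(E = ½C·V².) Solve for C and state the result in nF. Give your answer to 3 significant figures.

Solving E = ½C·V² for C: C = 2E/V².
E = 0.00869 mJ = 8.690×10^-6 J; V = 0.0680 kV = 68.00 V.
C = 3.759×10^-9 F
3.759×10^-9 F × (1 nF / 1.000×10^-9 F) = 3.759 nF

3.76 nF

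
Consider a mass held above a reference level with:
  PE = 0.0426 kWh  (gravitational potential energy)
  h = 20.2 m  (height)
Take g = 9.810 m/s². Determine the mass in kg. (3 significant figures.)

774 kg

Rearranging PE = m·g·h for m: m = PE/(g·h).
PE = 0.0426 kWh = 1.534×10^5 J; h = 20.2 m; g = 9.810 m/s².
m = 773.9 kg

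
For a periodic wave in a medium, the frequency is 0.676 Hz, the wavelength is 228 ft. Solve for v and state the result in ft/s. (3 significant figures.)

154 ft/s

Directly: v = fλ.
f = 0.676 Hz; λ = 228 ft = 69.49 m.
v = 46.98 m/s
46.98 m/s × (1 ft/s / 0.3048 m/s) = 154.1 ft/s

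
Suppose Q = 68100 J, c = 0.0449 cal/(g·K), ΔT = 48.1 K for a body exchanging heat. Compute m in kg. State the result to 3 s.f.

7.54 kg

Rearranging Q = m·c·ΔT for m: m = Q/(c·ΔT).
Q = 68100 J; c = 0.0449 cal/(g·K) = 187.9 J/(kg·K); ΔT = 48.1 K.
m = 7.536 kg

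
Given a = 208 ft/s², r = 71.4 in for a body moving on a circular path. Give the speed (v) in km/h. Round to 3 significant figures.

Solving a = v²/r for v: v = √(a·r).
a = 208 ft/s² = 63.40 m/s²; r = 71.4 in = 1.814 m.
v = 10.72 m/s
10.72 m/s × (1 km/h / 0.2778 m/s) = 38.60 km/h

38.6 km/h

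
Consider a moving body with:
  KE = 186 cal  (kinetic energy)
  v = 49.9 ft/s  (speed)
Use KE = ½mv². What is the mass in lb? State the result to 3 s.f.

Rearranging: m = 2·KE/v².
KE = 186 cal = 778.2 J; v = 49.9 ft/s = 15.21 m/s.
m = 6.728 kg
6.728 kg × (1 lb / 0.4536 kg) = 14.83 lb

14.8 lb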